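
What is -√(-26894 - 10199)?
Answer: -7*I*√757 ≈ -192.6*I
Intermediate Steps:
-√(-26894 - 10199) = -√(-37093) = -7*I*√757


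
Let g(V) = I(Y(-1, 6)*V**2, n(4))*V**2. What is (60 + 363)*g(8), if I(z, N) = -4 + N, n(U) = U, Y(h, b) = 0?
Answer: 0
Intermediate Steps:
g(V) = 0 (g(V) = (-4 + 4)*V**2 = 0*V**2 = 0)
(60 + 363)*g(8) = (60 + 363)*0 = 423*0 = 0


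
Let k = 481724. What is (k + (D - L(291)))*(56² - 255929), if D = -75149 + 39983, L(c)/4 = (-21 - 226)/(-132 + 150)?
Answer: -1016105508188/9 ≈ -1.1290e+11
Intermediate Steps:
L(c) = -494/9 (L(c) = 4*((-21 - 226)/(-132 + 150)) = 4*(-247/18) = -494/9)
D = -35166
(k + (D - L(291)))*(56² - 255929) = (481724 + (-35166 - 1*(-494/9)))*(56² - 255929) = (481724 + (-35166 + 494/9))*(3136 - 255929) = (481724 - 316000/9)*(-252793) = (4019516/9)*(-252793) = -1016105508188/9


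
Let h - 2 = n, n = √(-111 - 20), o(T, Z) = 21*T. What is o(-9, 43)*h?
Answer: -378 - 189*I*√131 ≈ -378.0 - 2163.2*I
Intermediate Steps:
n = I*√131 (n = √(-131) = I*√131 ≈ 11.446*I)
h = 2 + I*√131 ≈ 2.0 + 11.446*I
o(-9, 43)*h = (21*(-9))*(2 + I*√131) = -189*(2 + I*√131) = -378 - 189*I*√131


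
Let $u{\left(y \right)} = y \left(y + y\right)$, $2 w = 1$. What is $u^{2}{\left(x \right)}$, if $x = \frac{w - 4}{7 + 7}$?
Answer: $\frac{1}{64} \approx 0.015625$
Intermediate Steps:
$w = \frac{1}{2}$ ($w = \frac{1}{2} \cdot 1 = \frac{1}{2} \approx 0.5$)
$x = - \frac{1}{4}$ ($x = \frac{\frac{1}{2} - 4}{7 + 7} = - \frac{7}{2 \cdot 14} = \left(- \frac{7}{2}\right) \frac{1}{14} = - \frac{1}{4} \approx -0.25$)
$u{\left(y \right)} = 2 y^{2}$ ($u{\left(y \right)} = y 2 y = 2 y^{2}$)
$u^{2}{\left(x \right)} = \left(2 \left(- \frac{1}{4}\right)^{2}\right)^{2} = \left(2 \cdot \frac{1}{16}\right)^{2} = \left(\frac{1}{8}\right)^{2} = \frac{1}{64}$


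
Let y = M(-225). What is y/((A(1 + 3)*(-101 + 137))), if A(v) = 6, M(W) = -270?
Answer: -5/4 ≈ -1.2500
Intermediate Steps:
y = -270
y/((A(1 + 3)*(-101 + 137))) = -270*1/(6*(-101 + 137)) = -270/(6*36) = -270/216 = -270*1/216 = -5/4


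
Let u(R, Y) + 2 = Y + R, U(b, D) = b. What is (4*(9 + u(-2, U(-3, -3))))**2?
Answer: 64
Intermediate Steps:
u(R, Y) = -2 + R + Y (u(R, Y) = -2 + (Y + R) = -2 + (R + Y) = -2 + R + Y)
(4*(9 + u(-2, U(-3, -3))))**2 = (4*(9 + (-2 - 2 - 3)))**2 = (4*(9 - 7))**2 = (4*2)**2 = 8**2 = 64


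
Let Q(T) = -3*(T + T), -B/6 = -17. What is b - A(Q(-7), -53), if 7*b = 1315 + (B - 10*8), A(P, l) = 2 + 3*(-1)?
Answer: 192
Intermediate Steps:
B = 102 (B = -6*(-17) = 102)
Q(T) = -6*T
A(P, l) = -1 (A(P, l) = 2 - 3 = -1)
b = 191 (b = (1315 + (102 - 10*8))/7 = (1315 + (102 - 80))/7 = (1315 + 22)/7 = (⅐)*1337 = 191)
b - A(Q(-7), -53) = 191 - 1*(-1) = 191 + 1 = 192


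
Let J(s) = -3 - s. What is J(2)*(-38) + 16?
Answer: 206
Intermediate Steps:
J(2)*(-38) + 16 = (-3 - 1*2)*(-38) + 16 = (-3 - 2)*(-38) + 16 = -5*(-38) + 16 = 190 + 16 = 206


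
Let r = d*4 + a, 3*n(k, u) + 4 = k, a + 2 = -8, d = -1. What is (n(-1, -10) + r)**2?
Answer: 2209/9 ≈ 245.44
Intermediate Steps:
a = -10 (a = -2 - 8 = -10)
n(k, u) = -4/3 + k/3
r = -14 (r = -1*4 - 10 = -4 - 10 = -14)
(n(-1, -10) + r)**2 = ((-4/3 + (1/3)*(-1)) - 14)**2 = ((-4/3 - 1/3) - 14)**2 = (-5/3 - 14)**2 = (-47/3)**2 = 2209/9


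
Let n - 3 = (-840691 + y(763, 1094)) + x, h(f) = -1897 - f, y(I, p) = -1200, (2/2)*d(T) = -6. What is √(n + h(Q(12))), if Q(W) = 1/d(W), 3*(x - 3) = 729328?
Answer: I*√2402690/2 ≈ 775.03*I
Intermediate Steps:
x = 729337/3 (x = 3 + (⅓)*729328 = 3 + 729328/3 = 729337/3 ≈ 2.4311e+5)
d(T) = -6
Q(W) = -⅙ (Q(W) = 1/(-6) = -⅙)
n = -1796327/3 (n = 3 + ((-840691 - 1200) + 729337/3) = 3 + (-841891 + 729337/3) = 3 - 1796336/3 = -1796327/3 ≈ -5.9878e+5)
√(n + h(Q(12))) = √(-1796327/3 + (-1897 - 1*(-⅙))) = √(-1796327/3 + (-1897 + ⅙)) = √(-1796327/3 - 11381/6) = √(-1201345/2) = I*√2402690/2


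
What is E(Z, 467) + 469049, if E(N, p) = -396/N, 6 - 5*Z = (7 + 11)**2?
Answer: 24859927/53 ≈ 4.6906e+5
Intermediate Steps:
Z = -318/5 (Z = 6/5 - (7 + 11)**2/5 = 6/5 - 1/5*18**2 = 6/5 - 1/5*324 = 6/5 - 324/5 = -318/5 ≈ -63.600)
E(Z, 467) + 469049 = -396/(-318/5) + 469049 = -396*(-5/318) + 469049 = 330/53 + 469049 = 24859927/53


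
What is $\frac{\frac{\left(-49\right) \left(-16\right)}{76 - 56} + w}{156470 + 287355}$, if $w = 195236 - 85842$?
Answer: $\frac{547166}{2219125} \approx 0.24657$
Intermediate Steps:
$w = 109394$ ($w = 195236 - 85842 = 109394$)
$\frac{\frac{\left(-49\right) \left(-16\right)}{76 - 56} + w}{156470 + 287355} = \frac{\frac{\left(-49\right) \left(-16\right)}{76 - 56} + 109394}{156470 + 287355} = \frac{\frac{784}{20} + 109394}{443825} = \left(784 \cdot \frac{1}{20} + 109394\right) \frac{1}{443825} = \left(\frac{196}{5} + 109394\right) \frac{1}{443825} = \frac{547166}{5} \cdot \frac{1}{443825} = \frac{547166}{2219125}$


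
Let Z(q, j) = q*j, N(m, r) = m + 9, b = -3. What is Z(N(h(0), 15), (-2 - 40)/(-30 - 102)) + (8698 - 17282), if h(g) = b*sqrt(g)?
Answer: -188785/22 ≈ -8581.1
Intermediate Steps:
h(g) = -3*sqrt(g)
N(m, r) = 9 + m
Z(q, j) = j*q
Z(N(h(0), 15), (-2 - 40)/(-30 - 102)) + (8698 - 17282) = ((-2 - 40)/(-30 - 102))*(9 - 3*sqrt(0)) + (8698 - 17282) = (-42/(-132))*(9 - 3*0) - 8584 = (-42*(-1/132))*(9 + 0) - 8584 = (7/22)*9 - 8584 = 63/22 - 8584 = -188785/22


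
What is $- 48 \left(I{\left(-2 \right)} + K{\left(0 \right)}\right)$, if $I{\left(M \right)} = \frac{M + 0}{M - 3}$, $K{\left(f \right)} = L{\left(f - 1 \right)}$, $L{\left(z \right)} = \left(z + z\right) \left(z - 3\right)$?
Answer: $- \frac{2016}{5} \approx -403.2$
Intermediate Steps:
$L{\left(z \right)} = 2 z \left(-3 + z\right)$
$K{\left(f \right)} = 2 \left(-1 + f\right) \left(-4 + f\right)$ ($K{\left(f \right)} = 2 \left(f - 1\right) \left(-3 + \left(f - 1\right)\right) = 2 \left(-1 + f\right) \left(-3 + \left(-1 + f\right)\right) = 2 \left(-1 + f\right) \left(-4 + f\right)$)
$I{\left(M \right)} = \frac{M}{-3 + M}$
$- 48 \left(I{\left(-2 \right)} + K{\left(0 \right)}\right) = - 48 \left(- \frac{2}{-3 - 2} + 2 \left(-1 + 0\right) \left(-4 + 0\right)\right) = - 48 \left(- \frac{2}{-5} + 2 \left(-1\right) \left(-4\right)\right) = - 48 \left(\left(-2\right) \left(- \frac{1}{5}\right) + 8\right) = - 48 \left(\frac{2}{5} + 8\right) = \left(-48\right) \frac{42}{5} = - \frac{2016}{5}$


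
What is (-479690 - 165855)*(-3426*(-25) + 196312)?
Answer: -182019159290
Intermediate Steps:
(-479690 - 165855)*(-3426*(-25) + 196312) = -645545*(85650 + 196312) = -645545*281962 = -182019159290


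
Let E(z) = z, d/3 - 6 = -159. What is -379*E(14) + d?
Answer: -5765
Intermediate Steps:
d = -459 (d = 18 + 3*(-159) = 18 - 477 = -459)
-379*E(14) + d = -379*14 - 459 = -5306 - 459 = -5765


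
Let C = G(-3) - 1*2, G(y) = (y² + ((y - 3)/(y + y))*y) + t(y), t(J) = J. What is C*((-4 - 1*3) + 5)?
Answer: -2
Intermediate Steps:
G(y) = -3/2 + y² + 3*y/2 (G(y) = (y² + ((y - 3)/(y + y))*y) + y = (y² + ((-3 + y)/((2*y)))*y) + y = (y² + ((-3 + y)*(1/(2*y)))*y) + y = (y² + ((-3 + y)/(2*y))*y) + y = (y² + (-3/2 + y/2)) + y = (-3/2 + y² + y/2) + y = -3/2 + y² + 3*y/2)
C = 1 (C = (-3/2 + (-3)² + (3/2)*(-3)) - 1*2 = (-3/2 + 9 - 9/2) - 2 = 3 - 2 = 1)
C*((-4 - 1*3) + 5) = 1*((-4 - 1*3) + 5) = 1*((-4 - 3) + 5) = 1*(-7 + 5) = 1*(-2) = -2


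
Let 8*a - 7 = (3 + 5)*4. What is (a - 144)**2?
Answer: 1238769/64 ≈ 19356.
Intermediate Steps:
a = 39/8 (a = 7/8 + ((3 + 5)*4)/8 = 7/8 + (8*4)/8 = 7/8 + (1/8)*32 = 7/8 + 4 = 39/8 ≈ 4.8750)
(a - 144)**2 = (39/8 - 144)**2 = (-1113/8)**2 = 1238769/64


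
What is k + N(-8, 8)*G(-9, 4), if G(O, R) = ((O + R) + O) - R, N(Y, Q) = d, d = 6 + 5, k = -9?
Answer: -207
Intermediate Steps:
d = 11
N(Y, Q) = 11
G(O, R) = 2*O (G(O, R) = (R + 2*O) - R = 2*O)
k + N(-8, 8)*G(-9, 4) = -9 + 11*(2*(-9)) = -9 + 11*(-18) = -9 - 198 = -207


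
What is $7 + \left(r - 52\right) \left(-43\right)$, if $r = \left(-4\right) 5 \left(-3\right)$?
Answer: $-337$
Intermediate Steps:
$r = 60$ ($r = \left(-20\right) \left(-3\right) = 60$)
$7 + \left(r - 52\right) \left(-43\right) = 7 + \left(60 - 52\right) \left(-43\right) = 7 + 8 \left(-43\right) = 7 - 344 = -337$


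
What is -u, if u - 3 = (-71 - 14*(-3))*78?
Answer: 2259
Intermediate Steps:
u = -2259 (u = 3 + (-71 - 14*(-3))*78 = 3 + (-71 + 42)*78 = 3 - 29*78 = 3 - 2262 = -2259)
-u = -1*(-2259) = 2259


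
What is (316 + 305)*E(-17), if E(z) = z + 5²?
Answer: 4968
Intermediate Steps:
E(z) = 25 + z (E(z) = z + 25 = 25 + z)
(316 + 305)*E(-17) = (316 + 305)*(25 - 17) = 621*8 = 4968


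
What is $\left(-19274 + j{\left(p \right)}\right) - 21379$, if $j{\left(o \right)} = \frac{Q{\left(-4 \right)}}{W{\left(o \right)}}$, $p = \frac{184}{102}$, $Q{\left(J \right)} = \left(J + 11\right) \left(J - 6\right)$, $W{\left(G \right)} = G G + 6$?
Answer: $- \frac{97869978}{2407} \approx -40661.0$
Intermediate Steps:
$W{\left(G \right)} = 6 + G^{2}$ ($W{\left(G \right)} = G^{2} + 6 = 6 + G^{2}$)
$Q{\left(J \right)} = \left(-6 + J\right) \left(11 + J\right)$ ($Q{\left(J \right)} = \left(11 + J\right) \left(-6 + J\right) = \left(-6 + J\right) \left(11 + J\right)$)
$p = \frac{92}{51}$ ($p = 184 \cdot \frac{1}{102} = \frac{92}{51} \approx 1.8039$)
$j{\left(o \right)} = - \frac{70}{6 + o^{2}}$ ($j{\left(o \right)} = \frac{-66 + \left(-4\right)^{2} + 5 \left(-4\right)}{6 + o^{2}} = \frac{-66 + 16 - 20}{6 + o^{2}} = - \frac{70}{6 + o^{2}}$)
$\left(-19274 + j{\left(p \right)}\right) - 21379 = \left(-19274 - \frac{70}{6 + \left(\frac{92}{51}\right)^{2}}\right) - 21379 = \left(-19274 - \frac{70}{6 + \frac{8464}{2601}}\right) - 21379 = \left(-19274 - \frac{70}{\frac{24070}{2601}}\right) - 21379 = \left(-19274 - \frac{18207}{2407}\right) - 21379 = - \frac{46410725}{2407} - 21379 = - \frac{97869978}{2407}$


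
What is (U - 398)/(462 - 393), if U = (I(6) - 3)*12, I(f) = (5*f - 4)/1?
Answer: -122/69 ≈ -1.7681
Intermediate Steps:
I(f) = -4 + 5*f (I(f) = (-4 + 5*f)*1 = -4 + 5*f)
U = 276 (U = ((-4 + 5*6) - 3)*12 = ((-4 + 30) - 3)*12 = (26 - 3)*12 = 23*12 = 276)
(U - 398)/(462 - 393) = (276 - 398)/(462 - 393) = -122/69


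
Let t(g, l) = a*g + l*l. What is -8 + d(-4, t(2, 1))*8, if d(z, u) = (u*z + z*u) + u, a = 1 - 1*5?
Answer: 384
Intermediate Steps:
a = -4 (a = 1 - 5 = -4)
t(g, l) = l² - 4*g (t(g, l) = -4*g + l*l = -4*g + l² = l² - 4*g)
d(z, u) = u + 2*u*z (d(z, u) = (u*z + u*z) + u = 2*u*z + u = u + 2*u*z)
-8 + d(-4, t(2, 1))*8 = -8 + ((1² - 4*2)*(1 + 2*(-4)))*8 = -8 + ((1 - 8)*(1 - 8))*8 = -8 - 7*(-7)*8 = -8 + 49*8 = -8 + 392 = 384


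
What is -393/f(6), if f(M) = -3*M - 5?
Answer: 393/23 ≈ 17.087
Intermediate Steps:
f(M) = -5 - 3*M
-393/f(6) = -393/(-5 - 3*6) = -393/(-5 - 18) = -393/(-23) = -393*(-1/23) = 393/23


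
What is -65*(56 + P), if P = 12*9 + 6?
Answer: -11050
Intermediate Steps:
P = 114 (P = 108 + 6 = 114)
-65*(56 + P) = -65*(56 + 114) = -65*170 = -11050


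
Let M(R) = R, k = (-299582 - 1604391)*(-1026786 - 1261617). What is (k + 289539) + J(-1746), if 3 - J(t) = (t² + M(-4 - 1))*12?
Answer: 4357021232529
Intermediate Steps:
k = 4357057525119 (k = -1903973*(-2288403) = 4357057525119)
J(t) = 63 - 12*t² (J(t) = 3 - (t² + (-4 - 1))*12 = 3 - (t² - 5)*12 = 3 - (-5 + t²)*12 = 3 - (-60 + 12*t²) = 3 + (60 - 12*t²) = 63 - 12*t²)
(k + 289539) + J(-1746) = (4357057525119 + 289539) + (63 - 12*(-1746)²) = 4357057814658 + (63 - 12*3048516) = 4357057814658 + (63 - 36582192) = 4357057814658 - 36582129 = 4357021232529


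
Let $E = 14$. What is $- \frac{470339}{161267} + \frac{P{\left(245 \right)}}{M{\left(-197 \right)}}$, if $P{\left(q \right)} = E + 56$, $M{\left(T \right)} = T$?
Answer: $- \frac{103945473}{31769599} \approx -3.2719$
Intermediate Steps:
$P{\left(q \right)} = 70$ ($P{\left(q \right)} = 14 + 56 = 70$)
$- \frac{470339}{161267} + \frac{P{\left(245 \right)}}{M{\left(-197 \right)}} = - \frac{470339}{161267} + \frac{70}{-197} = \left(-470339\right) \frac{1}{161267} + 70 \left(- \frac{1}{197}\right) = - \frac{470339}{161267} - \frac{70}{197} = - \frac{103945473}{31769599}$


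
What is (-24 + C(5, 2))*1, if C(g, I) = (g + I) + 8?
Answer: -9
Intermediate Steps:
C(g, I) = 8 + I + g (C(g, I) = (I + g) + 8 = 8 + I + g)
(-24 + C(5, 2))*1 = (-24 + (8 + 2 + 5))*1 = (-24 + 15)*1 = -9*1 = -9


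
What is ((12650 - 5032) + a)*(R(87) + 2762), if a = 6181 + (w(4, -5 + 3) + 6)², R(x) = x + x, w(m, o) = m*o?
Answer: 40525608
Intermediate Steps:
R(x) = 2*x
a = 6185 (a = 6181 + (4*(-5 + 3) + 6)² = 6181 + (4*(-2) + 6)² = 6181 + (-8 + 6)² = 6181 + (-2)² = 6181 + 4 = 6185)
((12650 - 5032) + a)*(R(87) + 2762) = ((12650 - 5032) + 6185)*(2*87 + 2762) = (7618 + 6185)*(174 + 2762) = 13803*2936 = 40525608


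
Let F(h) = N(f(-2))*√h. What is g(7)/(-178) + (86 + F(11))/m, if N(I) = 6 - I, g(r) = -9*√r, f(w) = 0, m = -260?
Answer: -43/130 - 3*√11/130 + 9*√7/178 ≈ -0.27353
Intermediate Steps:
F(h) = 6*√h (F(h) = (6 - 1*0)*√h = (6 + 0)*√h = 6*√h)
g(7)/(-178) + (86 + F(11))/m = -9*√7/(-178) + (86 + 6*√11)/(-260) = -9*√7*(-1/178) + (86 + 6*√11)*(-1/260) = 9*√7/178 + (-43/130 - 3*√11/130) = -43/130 - 3*√11/130 + 9*√7/178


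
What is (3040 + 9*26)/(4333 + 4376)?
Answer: 3274/8709 ≈ 0.37593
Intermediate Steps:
(3040 + 9*26)/(4333 + 4376) = (3040 + 234)/8709 = 3274*(1/8709) = 3274/8709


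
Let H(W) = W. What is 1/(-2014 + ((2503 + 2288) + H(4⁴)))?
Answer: 1/3033 ≈ 0.00032971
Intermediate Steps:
1/(-2014 + ((2503 + 2288) + H(4⁴))) = 1/(-2014 + ((2503 + 2288) + 4⁴)) = 1/(-2014 + (4791 + 256)) = 1/(-2014 + 5047) = 1/3033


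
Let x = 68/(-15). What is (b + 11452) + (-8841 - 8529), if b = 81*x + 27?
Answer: -31291/5 ≈ -6258.2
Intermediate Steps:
x = -68/15 (x = 68*(-1/15) = -68/15 ≈ -4.5333)
b = -1701/5 (b = 81*(-68/15) + 27 = -1836/5 + 27 = -1701/5 ≈ -340.20)
(b + 11452) + (-8841 - 8529) = (-1701/5 + 11452) + (-8841 - 8529) = 55559/5 - 17370 = -31291/5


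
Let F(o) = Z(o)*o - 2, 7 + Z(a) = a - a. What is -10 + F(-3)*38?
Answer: 712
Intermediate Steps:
Z(a) = -7 (Z(a) = -7 + (a - a) = -7 + 0 = -7)
F(o) = -2 - 7*o (F(o) = -7*o - 2 = -2 - 7*o)
-10 + F(-3)*38 = -10 + (-2 - 7*(-3))*38 = -10 + (-2 + 21)*38 = -10 + 19*38 = -10 + 722 = 712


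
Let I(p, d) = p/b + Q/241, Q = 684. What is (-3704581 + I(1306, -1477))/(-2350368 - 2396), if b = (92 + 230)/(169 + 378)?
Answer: 71827627113/45644797982 ≈ 1.5736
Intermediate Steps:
b = 322/547 ≈ 0.58867
I(p, d) = 684/241 + 547*p/322 (I(p, d) = p/(322/547) + 684/241 = p*(547/322) + 684*(1/241) = 547*p/322 + 684/241 = 684/241 + 547*p/322)
(-3704581 + I(1306, -1477))/(-2350368 - 2396) = (-3704581 + (684/241 + (547/322)*1306))/(-2350368 - 2396) = (-3704581 + (684/241 + 357191/161))/(-2352764) = (-3704581 + 86193155/38801)*(-1/2352764) = -143655254226/38801*(-1/2352764) = 71827627113/45644797982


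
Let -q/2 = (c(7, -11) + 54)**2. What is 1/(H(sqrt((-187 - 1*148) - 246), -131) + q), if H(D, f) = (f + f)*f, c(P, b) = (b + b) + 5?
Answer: 1/31584 ≈ 3.1662e-5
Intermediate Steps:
c(P, b) = 5 + 2*b (c(P, b) = 2*b + 5 = 5 + 2*b)
H(D, f) = 2*f**2 (H(D, f) = (2*f)*f = 2*f**2)
q = -2738 (q = -2*((5 + 2*(-11)) + 54)**2 = -2*((5 - 22) + 54)**2 = -2*(-17 + 54)**2 = -2*37**2 = -2*1369 = -2738)
1/(H(sqrt((-187 - 1*148) - 246), -131) + q) = 1/(2*(-131)**2 - 2738) = 1/(2*17161 - 2738) = 1/(34322 - 2738) = 1/31584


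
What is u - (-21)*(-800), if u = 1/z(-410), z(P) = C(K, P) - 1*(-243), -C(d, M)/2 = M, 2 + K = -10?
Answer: -17858399/1063 ≈ -16800.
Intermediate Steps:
K = -12 (K = -2 - 10 = -12)
C(d, M) = -2*M
z(P) = 243 - 2*P (z(P) = -2*P - 1*(-243) = -2*P + 243 = 243 - 2*P)
u = 1/1063 (u = 1/(243 - 2*(-410)) = 1/(243 + 820) = 1/1063 ≈ 0.00094073)
u - (-21)*(-800) = 1/1063 - (-21)*(-800) = 1/1063 - 1*16800 = 1/1063 - 16800 = -17858399/1063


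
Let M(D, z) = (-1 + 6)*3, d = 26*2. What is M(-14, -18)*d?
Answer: 780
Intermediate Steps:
d = 52
M(D, z) = 15 (M(D, z) = 5*3 = 15)
M(-14, -18)*d = 15*52 = 780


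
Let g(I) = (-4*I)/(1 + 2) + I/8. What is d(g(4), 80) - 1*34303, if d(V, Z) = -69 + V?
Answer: -206261/6 ≈ -34377.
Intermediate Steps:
g(I) = -29*I/24 (g(I) = -4*I/3 + I*(⅛) = -4*I*(⅓) + I/8 = -4*I/3 + I/8 = -29*I/24)
d(g(4), 80) - 1*34303 = (-69 - 29/24*4) - 1*34303 = (-69 - 29/6) - 34303 = -443/6 - 34303 = -206261/6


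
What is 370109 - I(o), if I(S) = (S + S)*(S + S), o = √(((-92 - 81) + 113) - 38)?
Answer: 370501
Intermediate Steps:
o = 7*I*√2 (o = √((-173 + 113) - 38) = √(-60 - 38) = √(-98) = 7*I*√2 ≈ 9.8995*I)
I(S) = 4*S² (I(S) = (2*S)*(2*S) = 4*S²)
370109 - I(o) = 370109 - 4*(7*I*√2)² = 370109 - 4*(-98) = 370109 - 1*(-392) = 370109 + 392 = 370501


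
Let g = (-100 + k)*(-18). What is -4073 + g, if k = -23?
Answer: -1859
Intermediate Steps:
g = 2214 (g = (-100 - 23)*(-18) = -123*(-18) = 2214)
-4073 + g = -4073 + 2214 = -1859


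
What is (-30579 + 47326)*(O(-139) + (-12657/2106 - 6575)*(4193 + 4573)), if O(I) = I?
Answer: -37678767557128/39 ≈ -9.6612e+11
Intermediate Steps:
(-30579 + 47326)*(O(-139) + (-12657/2106 - 6575)*(4193 + 4573)) = (-30579 + 47326)*(-139 + (-12657/2106 - 6575)*(4193 + 4573)) = 16747*(-139 + (-12657*1/2106 - 6575)*8766) = 16747*(-139 + (-4219/702 - 6575)*8766) = 16747*(-139 - 4619869/702*8766) = 16747*(-139 - 2249876203/39) = 16747*(-2249881624/39) = -37678767557128/39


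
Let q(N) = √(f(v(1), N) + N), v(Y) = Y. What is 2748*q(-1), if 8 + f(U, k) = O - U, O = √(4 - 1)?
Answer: 2748*√(-10 + √3) ≈ 7901.6*I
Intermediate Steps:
O = √3 ≈ 1.7320
f(U, k) = -8 + √3 - U (f(U, k) = -8 + (√3 - U) = -8 + √3 - U)
q(N) = √(-9 + N + √3) (q(N) = √((-8 + √3 - 1*1) + N) = √((-8 + √3 - 1) + N) = √((-9 + √3) + N) = √(-9 + N + √3))
2748*q(-1) = 2748*√(-9 - 1 + √3) = 2748*√(-10 + √3)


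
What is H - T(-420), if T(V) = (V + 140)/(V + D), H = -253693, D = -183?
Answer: -152977159/603 ≈ -2.5369e+5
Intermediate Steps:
T(V) = (140 + V)/(-183 + V) (T(V) = (V + 140)/(V - 183) = (140 + V)/(-183 + V))
H - T(-420) = -253693 - (140 - 420)/(-183 - 420) = -253693 - (-280)/(-603) = -253693 - (-1)*(-280)/603 = -253693 - 1*280/603 = -253693 - 280/603 = -152977159/603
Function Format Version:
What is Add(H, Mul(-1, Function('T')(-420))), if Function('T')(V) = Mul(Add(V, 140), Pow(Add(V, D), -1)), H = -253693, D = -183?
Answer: Rational(-152977159, 603) ≈ -2.5369e+5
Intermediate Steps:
Function('T')(V) = Mul(Pow(Add(-183, V), -1), Add(140, V)) (Function('T')(V) = Mul(Add(V, 140), Pow(Add(V, -183), -1)) = Mul(Add(140, V), Pow(Add(-183, V), -1)) = Mul(Pow(Add(-183, V), -1), Add(140, V)))
Add(H, Mul(-1, Function('T')(-420))) = Add(-253693, Mul(-1, Mul(Pow(Add(-183, -420), -1), Add(140, -420)))) = Add(-253693, Mul(-1, Mul(Pow(-603, -1), -280))) = Add(-253693, Mul(-1, Mul(Rational(-1, 603), -280))) = Add(-253693, Mul(-1, Rational(280, 603))) = Add(-253693, Rational(-280, 603)) = Rational(-152977159, 603)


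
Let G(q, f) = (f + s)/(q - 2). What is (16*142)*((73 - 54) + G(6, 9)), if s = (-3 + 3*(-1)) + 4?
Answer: 47144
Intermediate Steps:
s = -2 (s = (-3 - 3) + 4 = -6 + 4 = -2)
G(q, f) = (-2 + f)/(-2 + q) (G(q, f) = (f - 2)/(q - 2) = (-2 + f)/(-2 + q))
(16*142)*((73 - 54) + G(6, 9)) = (16*142)*((73 - 54) + (-2 + 9)/(-2 + 6)) = 2272*(19 + 7/4) = 2272*(83/4) = 47144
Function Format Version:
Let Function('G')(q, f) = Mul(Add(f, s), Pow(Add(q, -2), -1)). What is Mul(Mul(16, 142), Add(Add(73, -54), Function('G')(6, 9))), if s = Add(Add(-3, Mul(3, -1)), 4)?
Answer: 47144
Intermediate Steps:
s = -2 (s = Add(Add(-3, -3), 4) = Add(-6, 4) = -2)
Function('G')(q, f) = Mul(Pow(Add(-2, q), -1), Add(-2, f)) (Function('G')(q, f) = Mul(Add(f, -2), Pow(Add(q, -2), -1)) = Mul(Add(-2, f), Pow(Add(-2, q), -1)) = Mul(Pow(Add(-2, q), -1), Add(-2, f)))
Mul(Mul(16, 142), Add(Add(73, -54), Function('G')(6, 9))) = Mul(Mul(16, 142), Add(Add(73, -54), Mul(Pow(Add(-2, 6), -1), Add(-2, 9)))) = Mul(2272, Add(19, Mul(Pow(4, -1), 7))) = Mul(2272, Add(19, Mul(Rational(1, 4), 7))) = Mul(2272, Add(19, Rational(7, 4))) = Mul(2272, Rational(83, 4)) = 47144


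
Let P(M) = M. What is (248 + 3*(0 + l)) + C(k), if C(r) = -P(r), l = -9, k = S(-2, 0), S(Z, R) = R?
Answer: 221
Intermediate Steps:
k = 0
C(r) = -r
(248 + 3*(0 + l)) + C(k) = (248 + 3*(0 - 9)) - 1*0 = (248 + 3*(-9)) + 0 = (248 - 27) + 0 = 221 + 0 = 221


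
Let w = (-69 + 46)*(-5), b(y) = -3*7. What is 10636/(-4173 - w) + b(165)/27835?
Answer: -74035777/29839120 ≈ -2.4812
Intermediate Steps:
b(y) = -21
w = 115 (w = -23*(-5) = 115)
10636/(-4173 - w) + b(165)/27835 = 10636/(-4173 - 1*115) - 21/27835 = 10636/(-4173 - 115) - 21*1/27835 = 10636/(-4288) - 21/27835 = 10636*(-1/4288) - 21/27835 = -2659/1072 - 21/27835 = -74035777/29839120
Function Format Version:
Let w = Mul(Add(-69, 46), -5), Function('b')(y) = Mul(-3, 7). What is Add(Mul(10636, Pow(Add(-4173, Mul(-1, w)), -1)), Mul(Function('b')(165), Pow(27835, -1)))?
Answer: Rational(-74035777, 29839120) ≈ -2.4812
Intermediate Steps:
Function('b')(y) = -21
w = 115 (w = Mul(-23, -5) = 115)
Add(Mul(10636, Pow(Add(-4173, Mul(-1, w)), -1)), Mul(Function('b')(165), Pow(27835, -1))) = Add(Mul(10636, Pow(Add(-4173, Mul(-1, 115)), -1)), Mul(-21, Pow(27835, -1))) = Add(Mul(10636, Pow(Add(-4173, -115), -1)), Mul(-21, Rational(1, 27835))) = Add(Mul(10636, Pow(-4288, -1)), Rational(-21, 27835)) = Add(Mul(10636, Rational(-1, 4288)), Rational(-21, 27835)) = Add(Rational(-2659, 1072), Rational(-21, 27835)) = Rational(-74035777, 29839120)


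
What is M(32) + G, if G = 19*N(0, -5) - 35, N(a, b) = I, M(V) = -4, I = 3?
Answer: 18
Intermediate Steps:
N(a, b) = 3
G = 22 (G = 19*3 - 35 = 57 - 35 = 22)
M(32) + G = -4 + 22 = 18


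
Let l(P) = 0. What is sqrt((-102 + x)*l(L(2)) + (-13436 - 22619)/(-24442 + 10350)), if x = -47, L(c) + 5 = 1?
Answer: sqrt(127021765)/7046 ≈ 1.5995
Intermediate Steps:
L(c) = -4 (L(c) = -5 + 1 = -4)
sqrt((-102 + x)*l(L(2)) + (-13436 - 22619)/(-24442 + 10350)) = sqrt((-102 - 47)*0 + (-13436 - 22619)/(-24442 + 10350)) = sqrt(-149*0 - 36055/(-14092)) = sqrt(0 - 36055*(-1/14092)) = sqrt(0 + 36055/14092) = sqrt(36055/14092) = sqrt(127021765)/7046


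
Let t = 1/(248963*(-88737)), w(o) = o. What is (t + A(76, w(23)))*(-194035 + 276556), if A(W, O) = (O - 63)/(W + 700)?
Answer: -3038454818721264/714315427969 ≈ -4253.7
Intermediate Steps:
A(W, O) = (-63 + O)/(700 + W)
t = -1/22092229731 (t = (1/248963)*(-1/88737) = -1/22092229731 ≈ -4.5265e-11)
(t + A(76, w(23)))*(-194035 + 276556) = (-1/22092229731 + (-63 + 23)/(700 + 76))*(-194035 + 276556) = (-1/22092229731 - 40/776)*82521 = (-1/22092229731 + (1/776)*(-40))*82521 = (-1/22092229731 - 5/97)*82521 = -110461148752/2142946283907*82521 = -3038454818721264/714315427969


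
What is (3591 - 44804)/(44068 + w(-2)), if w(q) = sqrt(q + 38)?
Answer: -41213/44074 ≈ -0.93509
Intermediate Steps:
w(q) = sqrt(38 + q)
(3591 - 44804)/(44068 + w(-2)) = (3591 - 44804)/(44068 + sqrt(38 - 2)) = -41213/(44068 + sqrt(36)) = -41213/(44068 + 6) = -41213/44074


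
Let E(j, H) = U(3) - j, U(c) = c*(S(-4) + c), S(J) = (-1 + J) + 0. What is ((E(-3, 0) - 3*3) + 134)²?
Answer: 14884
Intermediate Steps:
S(J) = -1 + J
U(c) = c*(-5 + c) (U(c) = c*((-1 - 4) + c) = c*(-5 + c))
E(j, H) = -6 - j (E(j, H) = 3*(-5 + 3) - j = 3*(-2) - j = -6 - j)
((E(-3, 0) - 3*3) + 134)² = (((-6 - 1*(-3)) - 3*3) + 134)² = (((-6 + 3) - 9) + 134)² = ((-3 - 9) + 134)² = (-12 + 134)² = 122² = 14884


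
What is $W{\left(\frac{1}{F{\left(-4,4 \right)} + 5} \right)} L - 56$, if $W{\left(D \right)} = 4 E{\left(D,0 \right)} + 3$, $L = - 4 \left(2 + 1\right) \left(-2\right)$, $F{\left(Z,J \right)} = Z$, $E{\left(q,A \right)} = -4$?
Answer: $-368$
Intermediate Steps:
$L = 24$ ($L = \left(-4\right) 3 \left(-2\right) = \left(-12\right) \left(-2\right) = 24$)
$W{\left(D \right)} = -13$ ($W{\left(D \right)} = 4 \left(-4\right) + 3 = -16 + 3 = -13$)
$W{\left(\frac{1}{F{\left(-4,4 \right)} + 5} \right)} L - 56 = \left(-13\right) 24 - 56 = -312 - 56 = -368$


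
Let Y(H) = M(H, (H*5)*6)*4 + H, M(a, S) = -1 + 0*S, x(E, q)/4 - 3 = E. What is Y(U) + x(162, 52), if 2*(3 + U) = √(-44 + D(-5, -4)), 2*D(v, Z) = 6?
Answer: 653 + I*√41/2 ≈ 653.0 + 3.2016*I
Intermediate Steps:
x(E, q) = 12 + 4*E
D(v, Z) = 3 (D(v, Z) = (½)*6 = 3)
U = -3 + I*√41/2 (U = -3 + √(-44 + 3)/2 = -3 + √(-41)/2 = -3 + (I*√41)/2 = -3 + I*√41/2 ≈ -3.0 + 3.2016*I)
M(a, S) = -1 (M(a, S) = -1 + 0 = -1)
Y(H) = -4 + H (Y(H) = -1*4 + H = -4 + H)
Y(U) + x(162, 52) = (-4 + (-3 + I*√41/2)) + (12 + 4*162) = (-7 + I*√41/2) + (12 + 648) = (-7 + I*√41/2) + 660 = 653 + I*√41/2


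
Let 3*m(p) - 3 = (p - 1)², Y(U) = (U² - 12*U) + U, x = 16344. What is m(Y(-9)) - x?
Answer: -16988/3 ≈ -5662.7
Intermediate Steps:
Y(U) = U² - 11*U
m(p) = 1 + (-1 + p)²/3 (m(p) = 1 + (p - 1)²/3 = 1 + (-1 + p)²/3)
m(Y(-9)) - x = (1 + (-1 - 9*(-11 - 9))²/3) - 1*16344 = (1 + (-1 - 9*(-20))²/3) - 16344 = (1 + (-1 + 180)²/3) - 16344 = (1 + (⅓)*179²) - 16344 = (1 + (⅓)*32041) - 16344 = (1 + 32041/3) - 16344 = 32044/3 - 16344 = -16988/3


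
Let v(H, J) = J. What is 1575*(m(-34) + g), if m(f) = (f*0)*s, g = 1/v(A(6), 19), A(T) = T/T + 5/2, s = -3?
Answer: 1575/19 ≈ 82.895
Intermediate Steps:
A(T) = 7/2 (A(T) = 1 + 5*(½) = 1 + 5/2 = 7/2)
g = 1/19 ≈ 0.052632
m(f) = 0 (m(f) = (f*0)*(-3) = 0*(-3) = 0)
1575*(m(-34) + g) = 1575*(0 + 1/19) = 1575*(1/19) = 1575/19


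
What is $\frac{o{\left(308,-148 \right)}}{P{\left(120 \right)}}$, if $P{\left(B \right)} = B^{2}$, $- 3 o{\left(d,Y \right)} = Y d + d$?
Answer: $\frac{3773}{3600} \approx 1.0481$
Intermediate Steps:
$o{\left(d,Y \right)} = - \frac{d}{3} - \frac{Y d}{3}$ ($o{\left(d,Y \right)} = - \frac{Y d + d}{3} = - \frac{d + Y d}{3} = - \frac{d}{3} - \frac{Y d}{3}$)
$\frac{o{\left(308,-148 \right)}}{P{\left(120 \right)}} = \frac{\left(- \frac{1}{3}\right) 308 \left(1 - 148\right)}{120^{2}} = \frac{\left(- \frac{1}{3}\right) 308 \left(-147\right)}{14400} = 15092 \cdot \frac{1}{14400} = \frac{3773}{3600}$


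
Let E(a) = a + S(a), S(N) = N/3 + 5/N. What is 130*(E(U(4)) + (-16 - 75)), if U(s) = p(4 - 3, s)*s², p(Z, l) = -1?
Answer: -351455/24 ≈ -14644.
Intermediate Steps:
S(N) = 5/N + N/3 (S(N) = N*(⅓) + 5/N = N/3 + 5/N = 5/N + N/3)
U(s) = -s²
E(a) = 5/a + 4*a/3 (E(a) = a + (5/a + a/3) = 5/a + 4*a/3)
130*(E(U(4)) + (-16 - 75)) = 130*((5/((-1*4²)) + 4*(-1*4²)/3) + (-16 - 75)) = 130*((5/((-1*16)) + 4*(-1*16)/3) - 91) = 130*((5/(-16) + (4/3)*(-16)) - 91) = 130*((5*(-1/16) - 64/3) - 91) = 130*((-5/16 - 64/3) - 91) = 130*(-1039/48 - 91) = 130*(-5407/48) = -351455/24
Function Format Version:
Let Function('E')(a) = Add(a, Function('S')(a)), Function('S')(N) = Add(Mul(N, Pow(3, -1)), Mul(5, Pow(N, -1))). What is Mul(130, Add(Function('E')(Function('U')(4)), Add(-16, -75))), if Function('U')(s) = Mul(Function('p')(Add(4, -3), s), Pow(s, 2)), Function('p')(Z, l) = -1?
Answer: Rational(-351455, 24) ≈ -14644.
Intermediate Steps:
Function('S')(N) = Add(Mul(5, Pow(N, -1)), Mul(Rational(1, 3), N)) (Function('S')(N) = Add(Mul(N, Rational(1, 3)), Mul(5, Pow(N, -1))) = Add(Mul(Rational(1, 3), N), Mul(5, Pow(N, -1))) = Add(Mul(5, Pow(N, -1)), Mul(Rational(1, 3), N)))
Function('U')(s) = Mul(-1, Pow(s, 2))
Function('E')(a) = Add(Mul(5, Pow(a, -1)), Mul(Rational(4, 3), a)) (Function('E')(a) = Add(a, Add(Mul(5, Pow(a, -1)), Mul(Rational(1, 3), a))) = Add(Mul(5, Pow(a, -1)), Mul(Rational(4, 3), a)))
Mul(130, Add(Function('E')(Function('U')(4)), Add(-16, -75))) = Mul(130, Add(Add(Mul(5, Pow(Mul(-1, Pow(4, 2)), -1)), Mul(Rational(4, 3), Mul(-1, Pow(4, 2)))), Add(-16, -75))) = Mul(130, Add(Add(Mul(5, Pow(Mul(-1, 16), -1)), Mul(Rational(4, 3), Mul(-1, 16))), -91)) = Mul(130, Add(Add(Mul(5, Pow(-16, -1)), Mul(Rational(4, 3), -16)), -91)) = Mul(130, Add(Add(Mul(5, Rational(-1, 16)), Rational(-64, 3)), -91)) = Mul(130, Add(Add(Rational(-5, 16), Rational(-64, 3)), -91)) = Mul(130, Add(Rational(-1039, 48), -91)) = Mul(130, Rational(-5407, 48)) = Rational(-351455, 24)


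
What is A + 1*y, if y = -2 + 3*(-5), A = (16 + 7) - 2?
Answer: 4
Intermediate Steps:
A = 21 (A = 23 - 2 = 21)
y = -17 (y = -2 - 15 = -17)
A + 1*y = 21 + 1*(-17) = 21 - 17 = 4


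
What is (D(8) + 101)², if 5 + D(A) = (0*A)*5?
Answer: 9216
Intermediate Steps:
D(A) = -5 (D(A) = -5 + (0*A)*5 = -5 + 0*5 = -5 + 0 = -5)
(D(8) + 101)² = (-5 + 101)² = 96² = 9216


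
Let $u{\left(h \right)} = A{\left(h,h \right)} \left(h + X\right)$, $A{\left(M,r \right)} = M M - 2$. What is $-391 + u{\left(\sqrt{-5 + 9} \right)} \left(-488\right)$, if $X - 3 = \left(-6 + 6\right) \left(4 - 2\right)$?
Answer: $-5271$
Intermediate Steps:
$A{\left(M,r \right)} = -2 + M^{2}$ ($A{\left(M,r \right)} = M^{2} - 2 = -2 + M^{2}$)
$X = 3$ ($X = 3 + \left(-6 + 6\right) \left(4 - 2\right) = 3 + 0 \cdot 2 = 3 + 0 = 3$)
$u{\left(h \right)} = \left(-2 + h^{2}\right) \left(3 + h\right)$ ($u{\left(h \right)} = \left(-2 + h^{2}\right) \left(h + 3\right) = \left(-2 + h^{2}\right) \left(3 + h\right)$)
$-391 + u{\left(\sqrt{-5 + 9} \right)} \left(-488\right) = -391 + \left(-2 + \left(\sqrt{-5 + 9}\right)^{2}\right) \left(3 + \sqrt{-5 + 9}\right) \left(-488\right) = -391 + \left(-2 + \left(\sqrt{4}\right)^{2}\right) \left(3 + \sqrt{4}\right) \left(-488\right) = -391 + \left(-2 + 2^{2}\right) \left(3 + 2\right) \left(-488\right) = -391 + \left(-2 + 4\right) 5 \left(-488\right) = -391 + 2 \cdot 5 \left(-488\right) = -391 + 10 \left(-488\right) = -391 - 4880 = -5271$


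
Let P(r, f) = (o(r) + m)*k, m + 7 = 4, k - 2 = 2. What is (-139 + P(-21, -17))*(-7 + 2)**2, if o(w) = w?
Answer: -5875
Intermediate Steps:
k = 4 (k = 2 + 2 = 4)
m = -3 (m = -7 + 4 = -3)
P(r, f) = -12 + 4*r (P(r, f) = (r - 3)*4 = (-3 + r)*4 = -12 + 4*r)
(-139 + P(-21, -17))*(-7 + 2)**2 = (-139 + (-12 + 4*(-21)))*(-7 + 2)**2 = (-139 + (-12 - 84))*(-5)**2 = (-139 - 96)*25 = -235*25 = -5875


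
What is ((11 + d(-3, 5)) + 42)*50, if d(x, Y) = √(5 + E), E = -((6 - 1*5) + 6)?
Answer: 2650 + 50*I*√2 ≈ 2650.0 + 70.711*I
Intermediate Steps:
E = -7 (E = -((6 - 5) + 6) = -(1 + 6) = -1*7 = -7)
d(x, Y) = I*√2 (d(x, Y) = √(5 - 7) = √(-2) = I*√2)
((11 + d(-3, 5)) + 42)*50 = ((11 + I*√2) + 42)*50 = (53 + I*√2)*50 = 2650 + 50*I*√2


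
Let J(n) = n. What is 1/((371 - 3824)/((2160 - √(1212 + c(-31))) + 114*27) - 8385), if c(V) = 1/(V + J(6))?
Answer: -383440307449/3215399761057530 + 1151*√30299/3215399761057530 ≈ -0.00011925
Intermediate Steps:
c(V) = 1/(6 + V) (c(V) = 1/(V + 6) = 1/(6 + V))
1/((371 - 3824)/((2160 - √(1212 + c(-31))) + 114*27) - 8385) = 1/((371 - 3824)/((2160 - √(1212 + 1/(6 - 31))) + 114*27) - 8385) = 1/(-3453/((2160 - √(1212 + 1/(-25))) + 3078) - 8385) = 1/(-3453/((2160 - √(1212 - 1/25)) + 3078) - 8385) = 1/(-3453/((2160 - √(30299/25)) + 3078) - 8385) = 1/(-3453/((2160 - √30299/5) + 3078) - 8385) = 1/(-3453/(5238 - √30299/5) - 8385) = 1/(-8385 - 3453/(5238 - √30299/5))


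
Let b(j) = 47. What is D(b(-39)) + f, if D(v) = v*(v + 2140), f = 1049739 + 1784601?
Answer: 2937129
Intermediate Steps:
f = 2834340
D(v) = v*(2140 + v)
D(b(-39)) + f = 47*(2140 + 47) + 2834340 = 47*2187 + 2834340 = 102789 + 2834340 = 2937129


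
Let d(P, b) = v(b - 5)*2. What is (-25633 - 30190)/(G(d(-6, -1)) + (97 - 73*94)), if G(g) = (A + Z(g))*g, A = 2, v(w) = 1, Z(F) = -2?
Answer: 55823/6765 ≈ 8.2517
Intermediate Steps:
d(P, b) = 2 (d(P, b) = 1*2 = 2)
G(g) = 0 (G(g) = (2 - 2)*g = 0*g = 0)
(-25633 - 30190)/(G(d(-6, -1)) + (97 - 73*94)) = (-25633 - 30190)/(0 + (97 - 73*94)) = -55823/(0 + (97 - 6862)) = -55823/(0 - 6765) = -55823/(-6765) = -55823*(-1/6765) = 55823/6765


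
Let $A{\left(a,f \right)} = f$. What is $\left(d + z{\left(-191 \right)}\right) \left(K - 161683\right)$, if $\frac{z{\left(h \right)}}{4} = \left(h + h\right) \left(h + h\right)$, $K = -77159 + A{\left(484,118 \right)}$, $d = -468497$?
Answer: $-27500766076$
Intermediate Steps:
$K = -77041$ ($K = -77159 + 118 = -77041$)
$z{\left(h \right)} = 16 h^{2}$ ($z{\left(h \right)} = 4 \left(h + h\right) \left(h + h\right) = 4 \cdot 2 h 2 h = 4 \cdot 4 h^{2} = 16 h^{2}$)
$\left(d + z{\left(-191 \right)}\right) \left(K - 161683\right) = \left(-468497 + 16 \left(-191\right)^{2}\right) \left(-77041 - 161683\right) = \left(-468497 + 16 \cdot 36481\right) \left(-238724\right) = \left(-468497 + 583696\right) \left(-238724\right) = 115199 \left(-238724\right) = -27500766076$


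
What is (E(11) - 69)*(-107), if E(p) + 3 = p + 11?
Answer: 5350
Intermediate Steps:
E(p) = 8 + p (E(p) = -3 + (p + 11) = -3 + (11 + p) = 8 + p)
(E(11) - 69)*(-107) = ((8 + 11) - 69)*(-107) = (19 - 69)*(-107) = -50*(-107) = 5350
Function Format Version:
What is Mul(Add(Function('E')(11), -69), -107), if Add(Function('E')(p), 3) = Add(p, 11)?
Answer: 5350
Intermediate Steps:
Function('E')(p) = Add(8, p) (Function('E')(p) = Add(-3, Add(p, 11)) = Add(-3, Add(11, p)) = Add(8, p))
Mul(Add(Function('E')(11), -69), -107) = Mul(Add(Add(8, 11), -69), -107) = Mul(Add(19, -69), -107) = Mul(-50, -107) = 5350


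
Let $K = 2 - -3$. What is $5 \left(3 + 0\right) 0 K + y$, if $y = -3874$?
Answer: $-3874$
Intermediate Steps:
$K = 5$ ($K = 2 + 3 = 5$)
$5 \left(3 + 0\right) 0 K + y = 5 \left(3 + 0\right) 0 \cdot 5 - 3874 = 5 \cdot 3 \cdot 0 \cdot 5 - 3874 = 5 \cdot 0 \cdot 5 - 3874 = 0 \cdot 5 - 3874 = 0 - 3874 = -3874$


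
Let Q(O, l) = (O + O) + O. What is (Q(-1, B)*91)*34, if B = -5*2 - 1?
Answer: -9282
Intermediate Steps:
B = -11 (B = -10 - 1 = -11)
Q(O, l) = 3*O (Q(O, l) = 2*O + O = 3*O)
(Q(-1, B)*91)*34 = ((3*(-1))*91)*34 = -3*91*34 = -273*34 = -9282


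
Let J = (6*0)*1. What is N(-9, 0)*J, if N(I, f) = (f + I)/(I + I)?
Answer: 0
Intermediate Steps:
J = 0 (J = 0*1 = 0)
N(I, f) = (I + f)/(2*I) (N(I, f) = (I + f)/((2*I)) = (I + f)*(1/(2*I)) = (I + f)/(2*I))
N(-9, 0)*J = ((½)*(-9 + 0)/(-9))*0 = ((½)*(-⅑)*(-9))*0 = (½)*0 = 0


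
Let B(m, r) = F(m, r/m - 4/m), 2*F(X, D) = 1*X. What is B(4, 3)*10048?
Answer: 20096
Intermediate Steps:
F(X, D) = X/2 (F(X, D) = (1*X)/2 = X/2)
B(m, r) = m/2
B(4, 3)*10048 = ((½)*4)*10048 = 2*10048 = 20096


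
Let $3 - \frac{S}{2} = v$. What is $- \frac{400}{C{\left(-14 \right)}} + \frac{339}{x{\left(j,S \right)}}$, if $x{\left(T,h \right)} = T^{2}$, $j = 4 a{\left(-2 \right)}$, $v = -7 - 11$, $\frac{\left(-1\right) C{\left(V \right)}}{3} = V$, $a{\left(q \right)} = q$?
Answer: $- \frac{5681}{1344} \approx -4.2269$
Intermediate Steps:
$C{\left(V \right)} = - 3 V$
$v = -18$ ($v = -7 - 11 = -18$)
$j = -8$ ($j = 4 \left(-2\right) = -8$)
$S = 42$ ($S = 6 - -36 = 6 + 36 = 42$)
$- \frac{400}{C{\left(-14 \right)}} + \frac{339}{x{\left(j,S \right)}} = - \frac{400}{\left(-3\right) \left(-14\right)} + \frac{339}{\left(-8\right)^{2}} = - \frac{400}{42} + \frac{339}{64} = \left(-400\right) \frac{1}{42} + 339 \cdot \frac{1}{64} = - \frac{200}{21} + \frac{339}{64} = - \frac{5681}{1344}$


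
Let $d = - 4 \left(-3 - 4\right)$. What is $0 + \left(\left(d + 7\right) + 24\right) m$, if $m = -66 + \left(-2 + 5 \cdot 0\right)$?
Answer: $-4012$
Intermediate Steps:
$d = 28$ ($d = \left(-4\right) \left(-7\right) = 28$)
$m = -68$ ($m = -66 + \left(-2 + 0\right) = -66 - 2 = -68$)
$0 + \left(\left(d + 7\right) + 24\right) m = 0 + \left(\left(28 + 7\right) + 24\right) \left(-68\right) = 0 + \left(35 + 24\right) \left(-68\right) = 0 + 59 \left(-68\right) = 0 - 4012 = -4012$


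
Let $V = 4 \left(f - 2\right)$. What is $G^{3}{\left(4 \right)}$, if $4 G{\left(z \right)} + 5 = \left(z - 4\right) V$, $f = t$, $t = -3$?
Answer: $- \frac{125}{64} \approx -1.9531$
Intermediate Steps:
$f = -3$
$V = -20$ ($V = 4 \left(-3 - 2\right) = 4 \left(-5\right) = -20$)
$G{\left(z \right)} = \frac{75}{4} - 5 z$ ($G{\left(z \right)} = - \frac{5}{4} + \frac{\left(z - 4\right) \left(-20\right)}{4} = - \frac{5}{4} + \frac{\left(-4 + z\right) \left(-20\right)}{4} = - \frac{5}{4} + \frac{80 - 20 z}{4} = - \frac{5}{4} - \left(-20 + 5 z\right) = \frac{75}{4} - 5 z$)
$G^{3}{\left(4 \right)} = \left(\frac{75}{4} - 20\right)^{3} = \left(- \frac{5}{4}\right)^{3} = - \frac{125}{64}$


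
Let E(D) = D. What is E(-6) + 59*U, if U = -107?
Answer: -6319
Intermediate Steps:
E(-6) + 59*U = -6 + 59*(-107) = -6 - 6313 = -6319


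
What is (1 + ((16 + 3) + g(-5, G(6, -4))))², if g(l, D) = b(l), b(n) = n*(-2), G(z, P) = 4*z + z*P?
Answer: 900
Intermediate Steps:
G(z, P) = 4*z + P*z
b(n) = -2*n
g(l, D) = -2*l
(1 + ((16 + 3) + g(-5, G(6, -4))))² = (1 + ((16 + 3) - 2*(-5)))² = (1 + (19 + 10))² = (1 + 29)² = 30² = 900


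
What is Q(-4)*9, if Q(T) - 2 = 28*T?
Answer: -990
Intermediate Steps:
Q(T) = 2 + 28*T
Q(-4)*9 = (2 + 28*(-4))*9 = (2 - 112)*9 = -110*9 = -990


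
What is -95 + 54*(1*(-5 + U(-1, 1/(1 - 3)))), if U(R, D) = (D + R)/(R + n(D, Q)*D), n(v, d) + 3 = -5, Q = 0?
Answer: -392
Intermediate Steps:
n(v, d) = -8 (n(v, d) = -3 - 5 = -8)
U(R, D) = (D + R)/(R - 8*D)
-95 + 54*(1*(-5 + U(-1, 1/(1 - 3)))) = -95 + 54*(1*(-5 + (1/(1 - 3) - 1)/(-1 - 8/(1 - 3)))) = -95 + 54*(1*(-5 + (1/(-2) - 1)/(-1 - 8/(-2)))) = -95 + 54*(1*(-5 + (-½ - 1)/(-1 - 8*(-½)))) = -95 + 54*(1*(-5 - 3/2/(-1 + 4))) = -95 + 54*(1*(-5 - 3/2/3)) = -95 + 54*(1*(-5 + (⅓)*(-3/2))) = -95 + 54*(1*(-5 - ½)) = -95 + 54*(1*(-11/2)) = -95 + 54*(-11/2) = -95 - 297 = -392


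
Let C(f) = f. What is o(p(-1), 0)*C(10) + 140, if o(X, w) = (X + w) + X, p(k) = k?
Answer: 120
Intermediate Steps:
o(X, w) = w + 2*X
o(p(-1), 0)*C(10) + 140 = (0 + 2*(-1))*10 + 140 = (0 - 2)*10 + 140 = -2*10 + 140 = -20 + 140 = 120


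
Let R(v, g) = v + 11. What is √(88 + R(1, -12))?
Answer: 10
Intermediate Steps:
R(v, g) = 11 + v
√(88 + R(1, -12)) = √(88 + (11 + 1)) = √(88 + 12) = √100 = 10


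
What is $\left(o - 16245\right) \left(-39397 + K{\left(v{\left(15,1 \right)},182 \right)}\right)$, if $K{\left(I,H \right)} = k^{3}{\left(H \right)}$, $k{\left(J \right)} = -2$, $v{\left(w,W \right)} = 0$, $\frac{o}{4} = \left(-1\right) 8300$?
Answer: $1948380225$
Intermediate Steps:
$o = -33200$ ($o = 4 \left(\left(-1\right) 8300\right) = 4 \left(-8300\right) = -33200$)
$K{\left(I,H \right)} = -8$ ($K{\left(I,H \right)} = \left(-2\right)^{3} = -8$)
$\left(o - 16245\right) \left(-39397 + K{\left(v{\left(15,1 \right)},182 \right)}\right) = \left(-33200 - 16245\right) \left(-39397 - 8\right) = \left(-49445\right) \left(-39405\right) = 1948380225$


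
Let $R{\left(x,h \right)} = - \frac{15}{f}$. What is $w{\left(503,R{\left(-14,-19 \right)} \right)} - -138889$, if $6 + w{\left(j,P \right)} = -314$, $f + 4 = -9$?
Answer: $138569$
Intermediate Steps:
$f = -13$ ($f = -4 - 9 = -13$)
$R{\left(x,h \right)} = \frac{15}{13}$ ($R{\left(x,h \right)} = - \frac{15}{-13} = \left(-15\right) \left(- \frac{1}{13}\right) = \frac{15}{13}$)
$w{\left(j,P \right)} = -320$ ($w{\left(j,P \right)} = -6 - 314 = -320$)
$w{\left(503,R{\left(-14,-19 \right)} \right)} - -138889 = -320 - -138889 = -320 + 138889 = 138569$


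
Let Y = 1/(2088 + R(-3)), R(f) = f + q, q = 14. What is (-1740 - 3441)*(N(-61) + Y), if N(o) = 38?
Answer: -413252103/2099 ≈ -1.9688e+5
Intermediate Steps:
R(f) = 14 + f (R(f) = f + 14 = 14 + f)
Y = 1/2099 (Y = 1/(2088 + (14 - 3)) = 1/(2088 + 11) = 1/2099 ≈ 0.00047642)
(-1740 - 3441)*(N(-61) + Y) = (-1740 - 3441)*(38 + 1/2099) = -5181*79763/2099 = -413252103/2099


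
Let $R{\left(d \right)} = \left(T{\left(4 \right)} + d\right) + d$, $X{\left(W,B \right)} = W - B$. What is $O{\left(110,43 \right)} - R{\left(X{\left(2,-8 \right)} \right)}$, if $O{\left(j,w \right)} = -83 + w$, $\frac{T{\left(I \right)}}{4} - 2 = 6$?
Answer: $-92$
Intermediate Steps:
$T{\left(I \right)} = 32$ ($T{\left(I \right)} = 8 + 4 \cdot 6 = 8 + 24 = 32$)
$R{\left(d \right)} = 32 + 2 d$ ($R{\left(d \right)} = \left(32 + d\right) + d = 32 + 2 d$)
$O{\left(110,43 \right)} - R{\left(X{\left(2,-8 \right)} \right)} = \left(-83 + 43\right) - \left(32 + 2 \left(2 - -8\right)\right) = -40 - \left(32 + 2 \left(2 + 8\right)\right) = -40 - \left(32 + 2 \cdot 10\right) = -40 - \left(32 + 20\right) = -40 - 52 = -92$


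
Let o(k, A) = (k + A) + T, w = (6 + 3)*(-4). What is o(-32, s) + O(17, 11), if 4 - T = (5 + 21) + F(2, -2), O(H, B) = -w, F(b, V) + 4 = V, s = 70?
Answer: 58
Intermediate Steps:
w = -36 (w = 9*(-4) = -36)
F(b, V) = -4 + V
O(H, B) = 36 (O(H, B) = -1*(-36) = 36)
T = -16 (T = 4 - ((5 + 21) + (-4 - 2)) = 4 - (26 - 6) = 4 - 1*20 = 4 - 20 = -16)
o(k, A) = -16 + A + k (o(k, A) = (k + A) - 16 = (A + k) - 16 = -16 + A + k)
o(-32, s) + O(17, 11) = (-16 + 70 - 32) + 36 = 22 + 36 = 58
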